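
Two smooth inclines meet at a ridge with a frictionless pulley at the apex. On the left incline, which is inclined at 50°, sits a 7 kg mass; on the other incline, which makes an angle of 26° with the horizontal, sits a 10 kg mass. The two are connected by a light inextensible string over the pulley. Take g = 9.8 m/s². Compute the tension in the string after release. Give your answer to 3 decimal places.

48.602 N

Resolve each weight along its own incline: the 7 kg mass has component 7 × 9.8 × sin 50° = 52.551 N down its slope, and the 10 kg mass has 10 × 9.8 × sin 26° = 42.960 N down its slope.
The 7 kg side's 52.551 N exceeds the other side's 42.960 N, so that mass slides down and the 10 kg mass slides up. Taking that direction as positive, Newton's second law for the whole system gives 52.551 − 42.960 = (7 + 10) a, so a = 9.591 / 17 = 0.5642 m/s².
For the 10 kg mass (up-slope positive): T − 42.960 = 10 × 0.5642, so T = 48.602 N.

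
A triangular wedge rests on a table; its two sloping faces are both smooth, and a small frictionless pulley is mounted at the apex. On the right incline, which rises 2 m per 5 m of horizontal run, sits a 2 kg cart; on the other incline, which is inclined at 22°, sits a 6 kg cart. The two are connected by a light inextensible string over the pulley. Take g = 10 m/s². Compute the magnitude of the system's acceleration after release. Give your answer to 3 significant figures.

Resolve each weight along its own incline: the 2 kg mass has component 2 × 10 × sin 21.80° = 7.428 N down its slope, and the 6 kg mass has 6 × 10 × sin 22° = 22.476 N down its slope.
The 6 kg side's 22.476 N exceeds the other side's 7.428 N, so that mass slides down and the 2 kg mass slides up. Taking that direction as positive, Newton's second law for the whole system gives 22.476 − 7.428 = (2 + 6) a, so a = 15.048 / 8 = 1.8810 m/s².

1.88 m/s²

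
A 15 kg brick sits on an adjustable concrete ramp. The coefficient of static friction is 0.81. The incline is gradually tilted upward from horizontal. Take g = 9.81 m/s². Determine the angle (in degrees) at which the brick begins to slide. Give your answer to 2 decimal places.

39.01°

At the threshold of sliding, static friction is at its maximum μ_s N and exactly balances the weight component along the incline: mg sin θ = μ_s mg cos θ.
Hence tan θ = μ_s = 0.81, so θ = arctan(0.81) = 39.0075°.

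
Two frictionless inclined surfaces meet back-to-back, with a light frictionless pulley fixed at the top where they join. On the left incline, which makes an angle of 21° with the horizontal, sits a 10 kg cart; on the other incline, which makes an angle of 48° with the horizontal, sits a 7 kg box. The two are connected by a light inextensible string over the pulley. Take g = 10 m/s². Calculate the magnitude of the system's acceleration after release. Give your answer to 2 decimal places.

0.95 m/s²

Resolve each weight along its own incline: the 10 kg mass has component 10 × 10 × sin 21° = 35.837 N down its slope, and the 7 kg mass has 7 × 10 × sin 48° = 52.020 N down its slope.
The 7 kg side's 52.020 N exceeds the other side's 35.837 N, so that mass slides down and the 10 kg mass slides up. Taking that direction as positive, Newton's second law for the whole system gives 52.020 − 35.837 = (10 + 7) a, so a = 16.183 / 17 = 0.9519 m/s².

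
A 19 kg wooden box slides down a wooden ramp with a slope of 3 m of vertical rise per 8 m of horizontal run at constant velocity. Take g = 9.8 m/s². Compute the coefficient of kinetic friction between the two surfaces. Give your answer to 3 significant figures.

0.375

At constant velocity the net force along the incline is zero: mg sin 20.56° = μ mg cos 20.56°.
So μ = tan 20.56° = 0.3511 / 0.9363 = 0.3750.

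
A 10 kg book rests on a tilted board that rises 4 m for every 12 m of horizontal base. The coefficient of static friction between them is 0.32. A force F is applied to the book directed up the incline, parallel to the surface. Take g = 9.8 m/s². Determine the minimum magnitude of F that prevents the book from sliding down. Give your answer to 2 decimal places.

The normal force is N = mg cos 18.43° = 92.971 N. With F at its minimum the book is on the verge of sliding down, so static friction is at its maximum μ_s N = 0.32 × 92.971 = 29.751 N and acts up the slope.
Equilibrium along the incline: F + μ_s N = mg sin 18.43°, so F = 30.990 − 29.751 = 1.239 N.

1.24 N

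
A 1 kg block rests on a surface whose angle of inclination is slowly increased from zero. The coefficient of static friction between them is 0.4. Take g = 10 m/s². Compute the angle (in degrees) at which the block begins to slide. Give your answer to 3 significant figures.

21.8°

At the threshold of sliding, static friction is at its maximum μ_s N and exactly balances the weight component along the incline: mg sin θ = μ_s mg cos θ.
Hence tan θ = μ_s = 0.4, so θ = arctan(0.4) = 21.8014°.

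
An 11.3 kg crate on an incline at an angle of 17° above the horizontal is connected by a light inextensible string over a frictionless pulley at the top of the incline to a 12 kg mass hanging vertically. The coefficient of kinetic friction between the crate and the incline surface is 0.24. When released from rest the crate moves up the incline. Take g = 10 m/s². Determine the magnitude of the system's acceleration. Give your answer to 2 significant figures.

For the crate on the incline: the weight component along the slope is m₁g sin 17° = 11.3 × 10 × 0.2924 = 33.041 N and the normal force is N = m₁g cos 17° = 108.062 N.
Kinetic friction opposes the crate's motion up the incline: f = μN = 0.24 × 108.062 = 25.935 N acting down the slope.
Newton's second law for the crate (up-slope positive): T − 33.041 − 25.935 = 11.3 a. For the hanging mass (downward positive): 12 × 10 − T = 12 a.
Adding the two equations eliminates T: 61.024 = 23.3 a, so a = 2.6191 m/s².

2.6 m/s²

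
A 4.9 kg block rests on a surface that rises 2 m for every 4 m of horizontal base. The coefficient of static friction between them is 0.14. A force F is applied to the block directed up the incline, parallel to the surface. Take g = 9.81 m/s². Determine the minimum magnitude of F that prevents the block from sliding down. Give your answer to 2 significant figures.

15 N

The normal force is N = mg cos 26.57° = 42.994 N. With F at its minimum the block is on the verge of sliding down, so static friction is at its maximum μ_s N = 0.14 × 42.994 = 6.019 N and acts up the slope.
Equilibrium along the incline: F + μ_s N = mg sin 26.57°, so F = 21.497 − 6.019 = 15.478 N.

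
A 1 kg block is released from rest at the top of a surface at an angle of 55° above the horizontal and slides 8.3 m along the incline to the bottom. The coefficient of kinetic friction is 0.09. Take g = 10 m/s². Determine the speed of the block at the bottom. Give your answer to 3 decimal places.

The weight component along the incline is mg sin 55° = 8.192 N and the normal force is N = mg cos 55° = 5.736 N.
Friction up the slope is f = μN = 0.09 × 5.736 = 0.516 N, so the net downslope force is 8.192 − 0.516 = 7.676 N and a = 7.676 / 1 = 7.6760 m/s².
Starting from rest over a distance of 8.3 m, v² = 2aL = 2 × 7.6760 × 8.3 = 127.4216, so v = 11.2881 m/s.

11.288 m/s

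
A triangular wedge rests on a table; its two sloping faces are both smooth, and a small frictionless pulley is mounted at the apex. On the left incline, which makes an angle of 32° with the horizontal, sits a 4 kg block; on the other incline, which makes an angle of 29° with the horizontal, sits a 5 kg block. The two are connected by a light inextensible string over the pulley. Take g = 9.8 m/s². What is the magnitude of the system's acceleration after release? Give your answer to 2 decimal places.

Resolve each weight along its own incline: the 4 kg mass has component 4 × 9.8 × sin 32° = 20.773 N down its slope, and the 5 kg mass has 5 × 9.8 × sin 29° = 23.756 N down its slope.
The 5 kg side's 23.756 N exceeds the other side's 20.773 N, so that mass slides down and the 4 kg mass slides up. Taking that direction as positive, Newton's second law for the whole system gives 23.756 − 20.773 = (4 + 5) a, so a = 2.983 / 9 = 0.3314 m/s².

0.33 m/s²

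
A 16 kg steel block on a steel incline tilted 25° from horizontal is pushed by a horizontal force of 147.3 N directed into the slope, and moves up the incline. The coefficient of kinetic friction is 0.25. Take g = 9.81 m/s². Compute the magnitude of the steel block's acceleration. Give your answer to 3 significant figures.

1.00 m/s²

The horizontal push has components F cos 25° = 147.3 × 0.9063 = 133.498 N up the incline and F sin 25° = 147.3 × 0.4226 = 62.249 N pressing into the surface.
The normal force is therefore N = mg cos 25° + F sin 25° = 142.253 + 62.249 = 204.502 N, and kinetic friction down the slope is μN = 0.25 × 204.502 = 51.126 N.
Along the incline: F cos 25° − mg sin 25° − μN = ma, so 133.498 − 66.331 − 51.126 = 16 a, giving a = 1.0026 m/s².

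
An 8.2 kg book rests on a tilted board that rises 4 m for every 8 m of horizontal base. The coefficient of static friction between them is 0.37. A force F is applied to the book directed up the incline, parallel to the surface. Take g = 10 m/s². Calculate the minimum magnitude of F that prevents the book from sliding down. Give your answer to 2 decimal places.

The normal force is N = mg cos 26.57° = 73.343 N. With F at its minimum the book is on the verge of sliding down, so static friction is at its maximum μ_s N = 0.37 × 73.343 = 27.137 N and acts up the slope.
Equilibrium along the incline: F + μ_s N = mg sin 26.57°, so F = 36.672 − 27.137 = 9.535 N.

9.53 N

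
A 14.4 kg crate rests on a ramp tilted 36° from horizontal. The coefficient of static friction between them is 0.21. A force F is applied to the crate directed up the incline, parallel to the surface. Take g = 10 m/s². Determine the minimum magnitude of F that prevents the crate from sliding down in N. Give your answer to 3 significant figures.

The normal force is N = mg cos 36° = 116.498 N. With F at its minimum the crate is on the verge of sliding down, so static friction is at its maximum μ_s N = 0.21 × 116.498 = 24.465 N and acts up the slope.
Equilibrium along the incline: F + μ_s N = mg sin 36°, so F = 84.641 − 24.465 = 60.176 N.

60.2 N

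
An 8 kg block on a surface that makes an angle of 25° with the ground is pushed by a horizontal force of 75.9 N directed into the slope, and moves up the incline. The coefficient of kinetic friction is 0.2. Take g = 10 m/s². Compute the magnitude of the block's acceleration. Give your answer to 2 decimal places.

The horizontal push has components F cos 25° = 75.9 × 0.9063 = 68.788 N up the incline and F sin 25° = 75.9 × 0.4226 = 32.075 N pressing into the surface.
The normal force is therefore N = mg cos 25° + F sin 25° = 72.504 + 32.075 = 104.579 N, and kinetic friction down the slope is μN = 0.2 × 104.579 = 20.916 N.
Along the incline: F cos 25° − mg sin 25° − μN = ma, so 68.788 − 33.808 − 20.916 = 8 a, giving a = 1.7580 m/s².

1.76 m/s²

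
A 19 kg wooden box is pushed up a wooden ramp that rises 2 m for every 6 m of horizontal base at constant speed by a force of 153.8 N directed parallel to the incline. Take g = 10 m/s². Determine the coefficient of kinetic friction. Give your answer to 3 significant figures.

0.520

At constant speed ΣF = 0 along the incline. The applied 153.8 N acts up the slope; the weight component mg sin 18.43° = 60.083 N and kinetic friction μN both act down the slope.
So 153.8 = 60.083 + μ × 180.250, giving μ = (153.8 − 60.083) / 180.250 = 0.5199.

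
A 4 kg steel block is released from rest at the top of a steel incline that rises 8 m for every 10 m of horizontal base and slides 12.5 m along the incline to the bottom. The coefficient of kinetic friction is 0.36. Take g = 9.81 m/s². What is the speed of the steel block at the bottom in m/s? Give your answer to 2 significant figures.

9.2 m/s

The weight component along the incline is mg sin 38.66° = 24.513 N and the normal force is N = mg cos 38.66° = 30.641 N.
Friction up the slope is f = μN = 0.36 × 30.641 = 11.031 N, so the net downslope force is 24.513 − 11.031 = 13.482 N and a = 13.482 / 4 = 3.3705 m/s².
Starting from rest over a distance of 12.5 m, v² = 2aL = 2 × 3.3705 × 12.5 = 84.2625, so v = 9.1795 m/s.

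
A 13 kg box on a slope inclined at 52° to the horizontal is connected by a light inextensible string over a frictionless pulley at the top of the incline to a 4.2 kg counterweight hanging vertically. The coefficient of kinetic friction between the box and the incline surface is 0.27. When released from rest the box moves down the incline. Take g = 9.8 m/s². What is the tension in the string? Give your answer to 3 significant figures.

50.5 N

For the box on the incline: the weight component along the slope is m₁g sin 52° = 13 × 9.8 × 0.7880 = 100.391 N and the normal force is N = m₁g cos 52° = 78.435 N.
Kinetic friction opposes the box's motion down the incline: f = μN = 0.27 × 78.435 = 21.177 N acting up the slope.
Newton's second law for the box (down-slope positive): 100.391 − 21.177 − T = 13 a. For the hanging counterweight (upward positive): T − 4.2 × 9.8 = 4.2 a.
Adding the two equations eliminates T: 38.054 = 17.2 a, so a = 2.2124 m/s².
Then from the hanging counterweight's equation, T = 4.2 × (9.8 + 2.2124) = 50.452 N.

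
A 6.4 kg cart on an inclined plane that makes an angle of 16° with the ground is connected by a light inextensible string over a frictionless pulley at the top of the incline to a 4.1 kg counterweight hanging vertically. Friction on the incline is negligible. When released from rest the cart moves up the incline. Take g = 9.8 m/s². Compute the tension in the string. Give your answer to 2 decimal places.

31.24 N

For the cart on the incline: the weight component along the slope is m₁g sin 16° = 6.4 × 9.8 × 0.2756 = 17.286 N and the normal force is N = m₁g cos 16° = 60.290 N.
Newton's second law for the cart (up-slope positive): T − 17.286 = 6.4 a. For the hanging counterweight (downward positive): 4.1 × 9.8 − T = 4.1 a.
Adding the two equations eliminates T: 22.894 = 10.5 a, so a = 2.1804 m/s².
Then from the hanging counterweight's equation, T = 4.1 × (9.8 − 2.1804) = 31.240 N.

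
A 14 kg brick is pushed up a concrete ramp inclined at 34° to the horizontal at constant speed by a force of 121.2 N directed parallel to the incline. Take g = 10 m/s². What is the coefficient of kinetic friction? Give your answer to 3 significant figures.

At constant speed ΣF = 0 along the incline. The applied 121.2 N acts up the slope; the weight component mg sin 34° = 78.287 N and kinetic friction μN both act down the slope.
So 121.2 = 78.287 + μ × 116.065, giving μ = (121.2 − 78.287) / 116.065 = 0.3697.

0.370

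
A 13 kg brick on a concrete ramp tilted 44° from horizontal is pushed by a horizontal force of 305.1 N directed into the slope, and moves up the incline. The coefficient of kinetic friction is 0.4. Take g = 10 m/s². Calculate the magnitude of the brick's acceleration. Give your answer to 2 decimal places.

The horizontal push has components F cos 44° = 305.1 × 0.7193 = 219.458 N up the incline and F sin 44° = 305.1 × 0.6947 = 211.953 N pressing into the surface.
The normal force is therefore N = mg cos 44° + F sin 44° = 93.509 + 211.953 = 305.462 N, and kinetic friction down the slope is μN = 0.4 × 305.462 = 122.185 N.
Along the incline: F cos 44° − mg sin 44° − μN = ma, so 219.458 − 90.311 − 122.185 = 13 a, giving a = 0.5355 m/s².

0.54 m/s²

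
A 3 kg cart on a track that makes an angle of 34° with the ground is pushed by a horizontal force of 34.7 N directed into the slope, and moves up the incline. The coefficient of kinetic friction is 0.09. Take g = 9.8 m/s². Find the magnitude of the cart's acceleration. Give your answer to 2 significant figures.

2.8 m/s²

The horizontal push has components F cos 34° = 34.7 × 0.8290 = 28.766 N up the incline and F sin 34° = 34.7 × 0.5592 = 19.404 N pressing into the surface.
The normal force is therefore N = mg cos 34° + F sin 34° = 24.373 + 19.404 = 43.777 N, and kinetic friction down the slope is μN = 0.09 × 43.777 = 3.940 N.
Along the incline: F cos 34° − mg sin 34° − μN = ma, so 28.766 − 16.440 − 3.940 = 3 a, giving a = 2.7953 m/s².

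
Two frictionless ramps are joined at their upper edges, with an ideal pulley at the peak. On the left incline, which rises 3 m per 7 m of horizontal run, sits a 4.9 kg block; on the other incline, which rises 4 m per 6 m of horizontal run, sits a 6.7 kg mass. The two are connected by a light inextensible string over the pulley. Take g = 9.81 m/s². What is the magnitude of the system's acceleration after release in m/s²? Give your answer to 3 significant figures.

1.51 m/s²

Resolve each weight along its own incline: the 4.9 kg mass has component 4.9 × 9.81 × sin 23.20° = 18.935 N down its slope, and the 6.7 kg mass has 6.7 × 9.81 × sin 33.69° = 36.459 N down its slope.
The 6.7 kg side's 36.459 N exceeds the other side's 18.935 N, so that mass slides down and the 4.9 kg mass slides up. Taking that direction as positive, Newton's second law for the whole system gives 36.459 − 18.935 = (4.9 + 6.7) a, so a = 17.524 / 11.6 = 1.5107 m/s².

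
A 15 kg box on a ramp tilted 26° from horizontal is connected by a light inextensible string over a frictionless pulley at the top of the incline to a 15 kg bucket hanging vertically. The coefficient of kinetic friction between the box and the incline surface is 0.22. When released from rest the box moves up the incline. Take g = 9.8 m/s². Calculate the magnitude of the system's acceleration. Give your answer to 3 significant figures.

1.78 m/s²

For the box on the incline: the weight component along the slope is m₁g sin 26° = 15 × 9.8 × 0.4384 = 64.445 N and the normal force is N = m₁g cos 26° = 132.123 N.
Kinetic friction opposes the box's motion up the incline: f = μN = 0.22 × 132.123 = 29.067 N acting down the slope.
Newton's second law for the box (up-slope positive): T − 64.445 − 29.067 = 15 a. For the hanging bucket (downward positive): 15 × 9.8 − T = 15 a.
Adding the two equations eliminates T: 53.488 = 30 a, so a = 1.7829 m/s².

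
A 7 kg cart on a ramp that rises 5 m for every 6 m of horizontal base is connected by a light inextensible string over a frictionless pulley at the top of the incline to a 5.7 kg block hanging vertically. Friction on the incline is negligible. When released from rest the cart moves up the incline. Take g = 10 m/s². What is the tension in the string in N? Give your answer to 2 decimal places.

For the cart on the incline: the weight component along the slope is m₁g sin 39.81° = 7 × 10 × 0.6402 = 44.814 N and the normal force is N = m₁g cos 39.81° = 53.775 N.
Newton's second law for the cart (up-slope positive): T − 44.814 = 7 a. For the hanging block (downward positive): 5.7 × 10 − T = 5.7 a.
Adding the two equations eliminates T: 12.186 = 12.7 a, so a = 0.9595 m/s².
Then from the hanging block's equation, T = 5.7 × (10 − 0.9595) = 51.531 N.

51.53 N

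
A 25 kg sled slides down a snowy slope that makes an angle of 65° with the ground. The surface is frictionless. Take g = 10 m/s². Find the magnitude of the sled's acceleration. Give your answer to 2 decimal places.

9.06 m/s²

Resolving the weight along the incline: the component pulling the sled down the slope is mg sin 65° = 25 × 10 × 0.9063 = 226.575 N, and the normal force is N = mg cos 65° = 25 × 10 × 0.4226 = 105.650 N.
With no friction the net force along the incline is 226.575 N, so a = g sin 65° = 226.575 / 25 = 9.0630 m/s².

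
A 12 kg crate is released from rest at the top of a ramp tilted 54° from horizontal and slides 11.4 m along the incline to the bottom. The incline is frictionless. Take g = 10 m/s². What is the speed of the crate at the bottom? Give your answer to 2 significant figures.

14 m/s

The weight component along the incline is mg sin 54° = 97.082 N and the normal force is N = mg cos 54° = 70.534 N.
With no friction, a = g sin 54° = 8.0902 m/s².
Starting from rest over a distance of 11.4 m, v² = 2aL = 2 × 8.0902 × 11.4 = 184.4566, so v = 13.5815 m/s.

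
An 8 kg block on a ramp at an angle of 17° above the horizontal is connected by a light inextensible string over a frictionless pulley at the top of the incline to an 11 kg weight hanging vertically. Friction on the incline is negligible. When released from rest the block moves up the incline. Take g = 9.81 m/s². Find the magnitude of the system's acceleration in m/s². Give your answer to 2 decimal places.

4.47 m/s²

For the block on the incline: the weight component along the slope is m₁g sin 17° = 8 × 9.81 × 0.2924 = 22.948 N and the normal force is N = m₁g cos 17° = 75.051 N.
Newton's second law for the block (up-slope positive): T − 22.948 = 8 a. For the hanging weight (downward positive): 11 × 9.81 − T = 11 a.
Adding the two equations eliminates T: 84.962 = 19 a, so a = 4.4717 m/s².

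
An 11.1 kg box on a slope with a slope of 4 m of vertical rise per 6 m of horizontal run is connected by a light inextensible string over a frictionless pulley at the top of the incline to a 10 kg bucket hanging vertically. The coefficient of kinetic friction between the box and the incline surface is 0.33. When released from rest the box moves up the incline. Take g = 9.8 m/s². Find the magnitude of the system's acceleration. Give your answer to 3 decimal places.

0.369 m/s²

For the box on the incline: the weight component along the slope is m₁g sin 33.69° = 11.1 × 9.8 × 0.5547 = 60.340 N and the normal force is N = m₁g cos 33.69° = 90.510 N.
Kinetic friction opposes the box's motion up the incline: f = μN = 0.33 × 90.510 = 29.868 N acting down the slope.
Newton's second law for the box (up-slope positive): T − 60.340 − 29.868 = 11.1 a. For the hanging bucket (downward positive): 10 × 9.8 − T = 10 a.
Adding the two equations eliminates T: 7.792 = 21.1 a, so a = 0.3693 m/s².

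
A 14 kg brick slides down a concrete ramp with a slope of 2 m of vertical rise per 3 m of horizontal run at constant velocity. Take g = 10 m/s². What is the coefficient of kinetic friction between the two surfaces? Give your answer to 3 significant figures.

At constant velocity the net force along the incline is zero: mg sin 33.69° = μ mg cos 33.69°.
So μ = tan 33.69° = 0.5547 / 0.8321 = 0.6666.

0.667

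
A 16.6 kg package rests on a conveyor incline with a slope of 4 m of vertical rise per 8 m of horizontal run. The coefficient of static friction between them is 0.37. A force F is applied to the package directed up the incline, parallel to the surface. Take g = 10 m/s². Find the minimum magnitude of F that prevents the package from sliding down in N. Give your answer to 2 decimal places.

19.30 N

The normal force is N = mg cos 26.57° = 148.475 N. With F at its minimum the package is on the verge of sliding down, so static friction is at its maximum μ_s N = 0.37 × 148.475 = 54.936 N and acts up the slope.
Equilibrium along the incline: F + μ_s N = mg sin 26.57°, so F = 74.237 − 54.936 = 19.301 N.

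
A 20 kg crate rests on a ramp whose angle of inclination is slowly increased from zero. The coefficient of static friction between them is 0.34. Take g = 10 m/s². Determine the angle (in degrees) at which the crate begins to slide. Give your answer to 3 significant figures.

At the threshold of sliding, static friction is at its maximum μ_s N and exactly balances the weight component along the incline: mg sin θ = μ_s mg cos θ.
Hence tan θ = μ_s = 0.34, so θ = arctan(0.34) = 18.7780°.

18.8°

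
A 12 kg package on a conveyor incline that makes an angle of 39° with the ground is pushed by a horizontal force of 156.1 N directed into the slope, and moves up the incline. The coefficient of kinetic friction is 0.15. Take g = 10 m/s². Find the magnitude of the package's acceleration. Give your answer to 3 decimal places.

The horizontal push has components F cos 39° = 156.1 × 0.7771 = 121.305 N up the incline and F sin 39° = 156.1 × 0.6293 = 98.234 N pressing into the surface.
The normal force is therefore N = mg cos 39° + F sin 39° = 93.252 + 98.234 = 191.486 N, and kinetic friction down the slope is μN = 0.15 × 191.486 = 28.723 N.
Along the incline: F cos 39° − mg sin 39° − μN = ma, so 121.305 − 75.516 − 28.723 = 12 a, giving a = 1.4222 m/s².

1.422 m/s²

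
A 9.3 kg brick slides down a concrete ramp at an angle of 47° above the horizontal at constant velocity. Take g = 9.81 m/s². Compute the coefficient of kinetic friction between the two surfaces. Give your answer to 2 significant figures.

1.1

At constant velocity the net force along the incline is zero: mg sin 47° = μ mg cos 47°.
So μ = tan 47° = 0.7314 / 0.6820 = 1.0724.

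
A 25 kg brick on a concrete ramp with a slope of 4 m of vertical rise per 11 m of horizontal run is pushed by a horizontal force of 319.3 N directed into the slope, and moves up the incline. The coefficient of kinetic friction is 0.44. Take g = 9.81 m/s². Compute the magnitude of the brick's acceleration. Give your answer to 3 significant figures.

2.67 m/s²

The horizontal push has components F cos 19.98° = 319.3 × 0.9398 = 300.078 N up the incline and F sin 19.98° = 319.3 × 0.3417 = 109.105 N pressing into the surface.
The normal force is therefore N = mg cos 19.98° + F sin 19.98° = 230.486 + 109.105 = 339.591 N, and kinetic friction down the slope is μN = 0.44 × 339.591 = 149.420 N.
Along the incline: F cos 19.98° − mg sin 19.98° − μN = ma, so 300.078 − 83.802 − 149.420 = 25 a, giving a = 2.6742 m/s².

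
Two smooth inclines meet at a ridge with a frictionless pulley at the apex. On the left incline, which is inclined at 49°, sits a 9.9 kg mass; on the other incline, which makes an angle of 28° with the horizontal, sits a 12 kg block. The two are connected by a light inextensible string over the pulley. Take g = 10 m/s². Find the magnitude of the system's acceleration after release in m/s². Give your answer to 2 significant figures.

0.84 m/s²

Resolve each weight along its own incline: the 9.9 kg mass has component 9.9 × 10 × sin 49° = 74.716 N down its slope, and the 12 kg mass has 12 × 10 × sin 28° = 56.337 N down its slope.
The 9.9 kg side's 74.716 N exceeds the other side's 56.337 N, so that mass slides down and the 12 kg mass slides up. Taking that direction as positive, Newton's second law for the whole system gives 74.716 − 56.337 = (9.9 + 12) a, so a = 18.379 / 21.9 = 0.8392 m/s².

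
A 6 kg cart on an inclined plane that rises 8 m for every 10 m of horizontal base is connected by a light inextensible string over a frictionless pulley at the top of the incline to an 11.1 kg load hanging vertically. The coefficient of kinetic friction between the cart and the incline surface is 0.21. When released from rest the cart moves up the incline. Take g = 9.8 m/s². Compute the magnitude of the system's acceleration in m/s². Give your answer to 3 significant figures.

For the cart on the incline: the weight component along the slope is m₁g sin 38.66° = 6 × 9.8 × 0.6247 = 36.732 N and the normal force is N = m₁g cos 38.66° = 45.915 N.
Kinetic friction opposes the cart's motion up the incline: f = μN = 0.21 × 45.915 = 9.642 N acting down the slope.
Newton's second law for the cart (up-slope positive): T − 36.732 − 9.642 = 6 a. For the hanging load (downward positive): 11.1 × 9.8 − T = 11.1 a.
Adding the two equations eliminates T: 62.406 = 17.1 a, so a = 3.6495 m/s².

3.65 m/s²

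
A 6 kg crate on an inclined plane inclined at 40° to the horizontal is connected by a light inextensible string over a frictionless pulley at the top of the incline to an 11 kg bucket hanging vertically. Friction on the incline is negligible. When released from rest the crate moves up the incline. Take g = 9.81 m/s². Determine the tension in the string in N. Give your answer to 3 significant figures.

For the crate on the incline: the weight component along the slope is m₁g sin 40° = 6 × 9.81 × 0.6428 = 37.835 N and the normal force is N = m₁g cos 40° = 45.089 N.
Newton's second law for the crate (up-slope positive): T − 37.835 = 6 a. For the hanging bucket (downward positive): 11 × 9.81 − T = 11 a.
Adding the two equations eliminates T: 70.075 = 17 a, so a = 4.1221 m/s².
Then from the hanging bucket's equation, T = 11 × (9.81 − 4.1221) = 62.567 N.

62.6 N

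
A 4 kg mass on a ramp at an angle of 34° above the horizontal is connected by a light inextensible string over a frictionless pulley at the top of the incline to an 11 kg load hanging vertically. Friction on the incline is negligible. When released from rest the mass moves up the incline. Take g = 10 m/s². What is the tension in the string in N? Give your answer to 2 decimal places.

For the mass on the incline: the weight component along the slope is m₁g sin 34° = 4 × 10 × 0.5592 = 22.368 N and the normal force is N = m₁g cos 34° = 33.162 N.
Newton's second law for the mass (up-slope positive): T − 22.368 = 4 a. For the hanging load (downward positive): 11 × 10 − T = 11 a.
Adding the two equations eliminates T: 87.632 = 15 a, so a = 5.8421 m/s².
Then from the hanging load's equation, T = 11 × (10 − 5.8421) = 45.737 N.

45.74 N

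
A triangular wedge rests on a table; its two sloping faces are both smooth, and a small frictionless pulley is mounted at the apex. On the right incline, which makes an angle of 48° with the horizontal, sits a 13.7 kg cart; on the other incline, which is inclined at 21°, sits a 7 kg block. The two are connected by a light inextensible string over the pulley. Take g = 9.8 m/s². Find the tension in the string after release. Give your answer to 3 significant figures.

Resolve each weight along its own incline: the 13.7 kg mass has component 13.7 × 9.8 × sin 48° = 99.775 N down its slope, and the 7 kg mass has 7 × 9.8 × sin 21° = 24.584 N down its slope.
The 13.7 kg side's 99.775 N exceeds the other side's 24.584 N, so that mass slides down and the 7 kg mass slides up. Taking that direction as positive, Newton's second law for the whole system gives 99.775 − 24.584 = (13.7 + 7) a, so a = 75.191 / 20.7 = 3.6324 m/s².
For the 7 kg mass (up-slope positive): T − 24.584 = 7 × 3.6324, so T = 50.011 N.

50.0 N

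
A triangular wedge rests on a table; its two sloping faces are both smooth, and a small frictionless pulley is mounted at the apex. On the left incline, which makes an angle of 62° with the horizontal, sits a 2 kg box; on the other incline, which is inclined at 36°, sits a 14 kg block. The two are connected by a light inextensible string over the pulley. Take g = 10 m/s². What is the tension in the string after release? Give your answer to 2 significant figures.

Resolve each weight along its own incline: the 2 kg mass has component 2 × 10 × sin 62° = 17.659 N down its slope, and the 14 kg mass has 14 × 10 × sin 36° = 82.290 N down its slope.
The 14 kg side's 82.290 N exceeds the other side's 17.659 N, so that mass slides down and the 2 kg mass slides up. Taking that direction as positive, Newton's second law for the whole system gives 82.290 − 17.659 = (2 + 14) a, so a = 64.631 / 16 = 4.0394 m/s².
For the 2 kg mass (up-slope positive): T − 17.659 = 2 × 4.0394, so T = 25.738 N.

26 N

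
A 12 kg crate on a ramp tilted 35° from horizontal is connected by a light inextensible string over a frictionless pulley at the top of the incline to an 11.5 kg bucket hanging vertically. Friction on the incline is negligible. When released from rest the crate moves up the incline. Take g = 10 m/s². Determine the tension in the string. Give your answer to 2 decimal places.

92.41 N

For the crate on the incline: the weight component along the slope is m₁g sin 35° = 12 × 10 × 0.5736 = 68.832 N and the normal force is N = m₁g cos 35° = 98.298 N.
Newton's second law for the crate (up-slope positive): T − 68.832 = 12 a. For the hanging bucket (downward positive): 11.5 × 10 − T = 11.5 a.
Adding the two equations eliminates T: 46.168 = 23.5 a, so a = 1.9646 m/s².
Then from the hanging bucket's equation, T = 11.5 × (10 − 1.9646) = 92.407 N.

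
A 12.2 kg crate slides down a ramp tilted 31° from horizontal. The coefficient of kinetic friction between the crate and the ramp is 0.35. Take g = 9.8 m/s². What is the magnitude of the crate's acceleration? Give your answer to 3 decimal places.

Resolving the weight along the incline: the component pulling the crate down the slope is mg sin 31° = 12.2 × 9.8 × 0.5150 = 61.573 N, and the normal force is N = mg cos 31° = 12.2 × 9.8 × 0.8572 = 102.487 N.
Kinetic friction acts up the slope with magnitude f = μN = 0.35 × 102.487 = 35.870 N.
Net force along the incline is 61.573 − 35.870 = 25.703 N, so a = 25.703 / 12.2 = 2.1068 m/s².

2.107 m/s²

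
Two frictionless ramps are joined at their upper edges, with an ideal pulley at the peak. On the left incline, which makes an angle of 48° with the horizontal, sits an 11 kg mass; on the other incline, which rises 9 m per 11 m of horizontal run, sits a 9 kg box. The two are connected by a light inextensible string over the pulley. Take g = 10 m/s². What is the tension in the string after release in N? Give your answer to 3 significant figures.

Resolve each weight along its own incline: the 11 kg mass has component 11 × 10 × sin 48° = 81.746 N down its slope, and the 9 kg mass has 9 × 10 × sin 39.29° = 56.991 N down its slope.
The 11 kg side's 81.746 N exceeds the other side's 56.991 N, so that mass slides down and the 9 kg mass slides up. Taking that direction as positive, Newton's second law for the whole system gives 81.746 − 56.991 = (11 + 9) a, so a = 24.755 / 20 = 1.2377 m/s².
For the 9 kg mass (up-slope positive): T − 56.991 = 9 × 1.2377, so T = 68.130 N.

68.1 N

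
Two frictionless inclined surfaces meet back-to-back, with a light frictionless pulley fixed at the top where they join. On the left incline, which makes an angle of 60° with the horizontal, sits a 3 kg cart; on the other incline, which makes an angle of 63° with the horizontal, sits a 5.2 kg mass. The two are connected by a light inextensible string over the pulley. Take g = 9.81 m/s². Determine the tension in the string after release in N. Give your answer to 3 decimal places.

Resolve each weight along its own incline: the 3 kg mass has component 3 × 9.81 × sin 60° = 25.487 N down its slope, and the 5.2 kg mass has 5.2 × 9.81 × sin 63° = 45.452 N down its slope.
The 5.2 kg side's 45.452 N exceeds the other side's 25.487 N, so that mass slides down and the 3 kg mass slides up. Taking that direction as positive, Newton's second law for the whole system gives 45.452 − 25.487 = (3 + 5.2) a, so a = 19.965 / 8.2 = 2.4348 m/s².
For the 3 kg mass (up-slope positive): T − 25.487 = 3 × 2.4348, so T = 32.791 N.

32.791 N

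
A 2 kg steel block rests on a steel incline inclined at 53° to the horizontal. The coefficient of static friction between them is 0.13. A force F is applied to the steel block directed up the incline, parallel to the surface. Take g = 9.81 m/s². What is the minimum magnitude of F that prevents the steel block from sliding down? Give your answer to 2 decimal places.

14.13 N

The normal force is N = mg cos 53° = 11.808 N. With F at its minimum the steel block is on the verge of sliding down, so static friction is at its maximum μ_s N = 0.13 × 11.808 = 1.535 N and acts up the slope.
Equilibrium along the incline: F + μ_s N = mg sin 53°, so F = 15.669 − 1.535 = 14.134 N.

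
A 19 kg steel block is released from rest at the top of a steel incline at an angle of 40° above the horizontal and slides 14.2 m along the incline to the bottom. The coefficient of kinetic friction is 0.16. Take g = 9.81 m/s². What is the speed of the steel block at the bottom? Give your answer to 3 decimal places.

The weight component along the incline is mg sin 40° = 119.809 N and the normal force is N = mg cos 40° = 142.783 N.
Friction up the slope is f = μN = 0.16 × 142.783 = 22.845 N, so the net downslope force is 119.809 − 22.845 = 96.964 N and a = 96.964 / 19 = 5.1034 m/s².
Starting from rest over a distance of 14.2 m, v² = 2aL = 2 × 5.1034 × 14.2 = 144.9366, so v = 12.0390 m/s.

12.039 m/s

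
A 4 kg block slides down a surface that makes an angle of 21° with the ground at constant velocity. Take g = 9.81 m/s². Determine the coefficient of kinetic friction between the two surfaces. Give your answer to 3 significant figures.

At constant velocity the net force along the incline is zero: mg sin 21° = μ mg cos 21°.
So μ = tan 21° = 0.3584 / 0.9336 = 0.3839.

0.384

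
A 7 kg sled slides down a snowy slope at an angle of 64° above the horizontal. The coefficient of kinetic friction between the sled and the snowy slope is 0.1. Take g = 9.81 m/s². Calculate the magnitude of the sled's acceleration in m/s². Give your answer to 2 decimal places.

8.39 m/s²

Resolving the weight along the incline: the component pulling the sled down the slope is mg sin 64° = 7 × 9.81 × 0.8988 = 61.721 N, and the normal force is N = mg cos 64° = 7 × 9.81 × 0.4384 = 30.105 N.
Kinetic friction acts up the slope with magnitude f = μN = 0.1 × 30.105 = 3.011 N.
Net force along the incline is 61.721 − 3.011 = 58.710 N, so a = 58.710 / 7 = 8.3871 m/s².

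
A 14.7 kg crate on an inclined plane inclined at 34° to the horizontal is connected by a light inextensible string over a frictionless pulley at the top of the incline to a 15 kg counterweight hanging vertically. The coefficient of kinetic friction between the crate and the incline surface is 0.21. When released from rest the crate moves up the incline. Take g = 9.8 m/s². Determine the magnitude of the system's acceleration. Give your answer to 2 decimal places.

1.39 m/s²

For the crate on the incline: the weight component along the slope is m₁g sin 34° = 14.7 × 9.8 × 0.5592 = 80.558 N and the normal force is N = m₁g cos 34° = 119.431 N.
Kinetic friction opposes the crate's motion up the incline: f = μN = 0.21 × 119.431 = 25.081 N acting down the slope.
Newton's second law for the crate (up-slope positive): T − 80.558 − 25.081 = 14.7 a. For the hanging counterweight (downward positive): 15 × 9.8 − T = 15 a.
Adding the two equations eliminates T: 41.361 = 29.7 a, so a = 1.3926 m/s².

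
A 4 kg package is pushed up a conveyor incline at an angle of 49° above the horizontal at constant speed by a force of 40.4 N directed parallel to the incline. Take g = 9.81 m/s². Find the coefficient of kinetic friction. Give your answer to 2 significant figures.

0.42

At constant speed ΣF = 0 along the incline. The applied 40.4 N acts up the slope; the weight component mg sin 49° = 29.615 N and kinetic friction μN both act down the slope.
So 40.4 = 29.615 + μ × 25.744, giving μ = (40.4 − 29.615) / 25.744 = 0.4189.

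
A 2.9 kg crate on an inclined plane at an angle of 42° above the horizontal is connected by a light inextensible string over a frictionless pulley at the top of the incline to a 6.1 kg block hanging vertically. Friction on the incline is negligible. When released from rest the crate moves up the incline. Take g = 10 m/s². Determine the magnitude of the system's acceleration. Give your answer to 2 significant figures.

4.6 m/s²

For the crate on the incline: the weight component along the slope is m₁g sin 42° = 2.9 × 10 × 0.6691 = 19.404 N and the normal force is N = m₁g cos 42° = 21.551 N.
Newton's second law for the crate (up-slope positive): T − 19.404 = 2.9 a. For the hanging block (downward positive): 6.1 × 10 − T = 6.1 a.
Adding the two equations eliminates T: 41.596 = 9 a, so a = 4.6218 m/s².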